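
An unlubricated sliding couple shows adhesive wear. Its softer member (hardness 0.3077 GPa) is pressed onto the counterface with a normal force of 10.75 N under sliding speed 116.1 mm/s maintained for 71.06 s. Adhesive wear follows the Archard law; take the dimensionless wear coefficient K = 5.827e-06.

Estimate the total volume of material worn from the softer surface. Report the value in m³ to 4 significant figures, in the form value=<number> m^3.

The computation runs at full precision. Intermediate values are displayed rounded — rounded just once: four significant digits.
Sliding speed v = 116.1 mm/s = 0.1161 m/s. Path length L = v·t = 0.1161 m/s × 71.06 s = 8.250 m.
Hardness H = 0.3077 GPa = 3.077e+08 Pa.
SI base units throughout: W = 10.75 N, H = 3.077e+08 Pa, K = 5.827e-06.
Archard volume V = K·W·L/H = 5.827e-06 · 10.75 · 8.250 / 3.077e+08 = 1.680e-12 m³.

value=1.680e-12 m^3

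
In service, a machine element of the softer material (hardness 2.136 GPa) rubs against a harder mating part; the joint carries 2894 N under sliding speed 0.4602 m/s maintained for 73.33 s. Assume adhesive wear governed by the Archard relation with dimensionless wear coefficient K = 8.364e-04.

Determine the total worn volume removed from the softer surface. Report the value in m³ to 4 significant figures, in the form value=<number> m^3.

value=3.824e-08 m^3

All arithmetic runs at full float precision — intermediates are displayed rounded — a single final rounding to four significant digits.
Convert: Path length L = v·t = 0.4602 m/s × 73.33 s = 33.75 m.
Convert: Hardness H = 2.136 GPa = 2.136e+09 Pa.
Collected in SI base units: W = 2894 N, H = 2.136e+09 Pa, K = 8.364e-04.
Archard volume V = K·W·L/H = 8.364e-04 · 2894 · 33.75 / 2.136e+09 = 3.824e-08 m³.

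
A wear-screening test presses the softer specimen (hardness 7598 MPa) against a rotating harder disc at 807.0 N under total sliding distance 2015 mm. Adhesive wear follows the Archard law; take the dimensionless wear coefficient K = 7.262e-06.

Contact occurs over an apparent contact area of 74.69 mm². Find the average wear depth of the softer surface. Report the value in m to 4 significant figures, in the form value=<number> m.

value=2.081e-08 m

The computation holds exact precision. Intermediate values are displayed rounded; one final rounding, at four significant digits.
Convert: Distance covered L = 2015 mm = 2.015 m.
Convert: Hardness H = 7598 MPa = 7.598e+09 Pa.
Convert: Contact area A = 74.69 mm² = 7.469e-05 m².
In SI base units: W = 807.0 N, H = 7.598e+09 Pa, K = 7.262e-06.
Wear volume V = K·W·L/H = 7.262e-06 · 807.0 · 2.015 / 7.598e+09 = 1.554e-12 m³.
Mean wear depth h = V/A = 1.554e-12 / 7.469e-05 = 2.081e-08 m.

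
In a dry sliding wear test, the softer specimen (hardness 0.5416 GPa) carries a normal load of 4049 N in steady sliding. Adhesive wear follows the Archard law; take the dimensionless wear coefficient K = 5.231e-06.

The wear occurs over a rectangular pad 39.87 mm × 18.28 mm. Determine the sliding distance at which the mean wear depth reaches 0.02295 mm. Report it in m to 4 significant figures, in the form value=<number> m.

value=427.7 m

The computation runs at full precision. Intermediate values are printed rounded, and rounded once at the end, at 4 significant figures.
Convert: Hardness H = 0.5416 GPa = 5.416e+08 Pa.
Convert: Pad sides 39.87 mm × 18.28 mm = 0.03987 m × 0.01828 m. Contact area A = 0.03987 m × 0.01828 m = 7.288e-04 m².
Convert: Depth limit h_lim = 0.02295 mm = 2.295e-05 m.
Restated in SI base units: W = 4049 N, H = 5.416e+08 Pa, K = 5.231e-06.
Limit volume V_lim = h_lim·A = 2.295e-05 · 7.288e-04 = 1.673e-08 m³.
So the life L = V_lim·H/(K·W) = 1.673e-08 · 5.416e+08 / (5.231e-06 · 4049) = 427.7 m.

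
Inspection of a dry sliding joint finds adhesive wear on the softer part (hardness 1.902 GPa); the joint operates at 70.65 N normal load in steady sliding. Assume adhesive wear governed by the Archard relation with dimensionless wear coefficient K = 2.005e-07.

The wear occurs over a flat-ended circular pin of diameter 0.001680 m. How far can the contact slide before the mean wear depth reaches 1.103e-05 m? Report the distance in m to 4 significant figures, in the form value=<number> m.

Every step keeps full float precision — shown intermediates are rounded. Rounded just once to four significant digits.
Convert: Hardness H = 1.902 GPa = 1.902e+09 Pa.
Convert: Contact area A = π·d²/4 = π·(0.001680 m)²/4 = 2.217e-06 m².
SI base units throughout: W = 70.65 N, H = 1.902e+09 Pa, K = 2.005e-07.
Volume at the limit: V_lim = h_lim·A = 1.103e-05 · 2.217e-06 = 2.445e-11 m³.
Thus life L = V_lim·H/(K·W) = 2.445e-11 · 1.902e+09 / (2.005e-07 · 70.65) = 3283 m.

value=3283 m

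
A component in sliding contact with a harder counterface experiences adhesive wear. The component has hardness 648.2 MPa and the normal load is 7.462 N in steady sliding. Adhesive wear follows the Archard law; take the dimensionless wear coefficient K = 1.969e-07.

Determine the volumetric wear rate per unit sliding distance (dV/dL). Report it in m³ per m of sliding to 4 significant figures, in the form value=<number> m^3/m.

The intermediates are printed rounded; all arithmetic holds full float precision, and rounded once at the end to four significant digits.
Convert: Hardness H = 648.2 MPa = 6.482e+08 Pa.
In SI base units: W = 7.462 N, H = 6.482e+08 Pa, K = 1.969e-07.
Sliding wear rate dV/dL = K·W/H: 1.969e-07 · 7.462 / 6.482e+08 = 2.267e-15 m³/m.

value=2.267e-15 m^3/m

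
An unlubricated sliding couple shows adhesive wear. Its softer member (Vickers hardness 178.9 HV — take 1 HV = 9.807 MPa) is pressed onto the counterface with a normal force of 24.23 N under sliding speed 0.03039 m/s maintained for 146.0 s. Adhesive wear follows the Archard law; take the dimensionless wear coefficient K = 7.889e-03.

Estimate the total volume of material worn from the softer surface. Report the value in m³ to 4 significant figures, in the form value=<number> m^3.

value=4.834e-10 m^3

All working math runs at full float precision, and the intermediates are printed rounded, and rounded once at the end: four significant digits.
Convert: Distance covered L = v·t = 0.03039 m/s × 146.0 s = 4.437 m.
Convert: Hardness H = 178.9 HV × 9.807 MPa/HV = 1754 MPa = 1.754e+09 Pa.
In SI base units, W = 24.23 N, H = 1.754e+09 Pa, K = 7.889e-03.
Worn volume V = K·W·L/H = 7.889e-03 · 24.23 · 4.437 / 1.754e+09 = 4.834e-10 m³.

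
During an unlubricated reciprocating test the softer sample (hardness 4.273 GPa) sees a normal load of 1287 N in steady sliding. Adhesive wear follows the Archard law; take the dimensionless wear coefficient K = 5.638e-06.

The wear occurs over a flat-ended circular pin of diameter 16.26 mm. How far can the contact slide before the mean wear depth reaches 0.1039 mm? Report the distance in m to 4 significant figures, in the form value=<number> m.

All working math carries full precision. Intermediates are shown rounded, and a lone final rounding: four significant figures.
Hardness H = 4.273 GPa = 4.273e+09 Pa.
Pin diameter d = 16.26 mm = 0.01626 m. Contact area A = π·d²/4 = π·(0.01626 m)²/4 = 2.076e-04 m².
Depth limit h_lim = 0.1039 mm = 1.039e-04 m.
In SI base units, W = 1287 N, H = 4.273e+09 Pa, K = 5.638e-06.
At the depth limit, V_lim = h_lim·A = 1.039e-04 · 2.076e-04 = 2.157e-08 m³.
Sliding life L = V_lim·H/(K·W) = 2.157e-08 · 4.273e+09 / (5.638e-06 · 1287) = 1.271e+04 m.

value=1.271e+04 m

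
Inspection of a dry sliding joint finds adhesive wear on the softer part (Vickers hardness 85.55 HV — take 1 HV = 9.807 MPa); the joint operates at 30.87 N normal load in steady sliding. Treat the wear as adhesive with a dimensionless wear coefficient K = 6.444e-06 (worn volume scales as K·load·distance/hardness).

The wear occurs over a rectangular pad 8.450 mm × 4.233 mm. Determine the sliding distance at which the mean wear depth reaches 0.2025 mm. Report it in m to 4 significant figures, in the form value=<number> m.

Quoted intermediates are rounded, and the computation runs at full float precision; rounded just once: 4 significant figures.
Convert: Hardness H = 85.55 HV × 9.807 MPa/HV = 839.0 MPa = 8.390e+08 Pa.
Convert: Pad sides 8.450 mm × 4.233 mm = 0.008450 m × 0.004233 m. Contact area A = 0.008450 m × 0.004233 m = 3.577e-05 m².
Convert: Depth limit h_lim = 0.2025 mm = 2.025e-04 m.
SI base units throughout: W = 30.87 N, H = 8.390e+08 Pa, K = 6.444e-06.
Allowed volume V_lim = h_lim·A = 2.025e-04 · 3.577e-05 = 7.243e-09 m³.
Sliding life L = V_lim·H/(K·W) = 7.243e-09 · 8.390e+08 / (6.444e-06 · 30.87) = 3.055e+04 m.

value=3.055e+04 m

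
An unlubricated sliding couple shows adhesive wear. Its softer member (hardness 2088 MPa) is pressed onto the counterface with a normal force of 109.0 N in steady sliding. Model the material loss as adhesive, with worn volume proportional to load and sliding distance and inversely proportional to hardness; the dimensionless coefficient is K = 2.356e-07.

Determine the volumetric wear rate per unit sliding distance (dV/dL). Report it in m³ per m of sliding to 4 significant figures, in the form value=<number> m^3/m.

Intermediates appear rounded; every step maintains full float precision — one last rounding: 4 significant digits.
Hardness H = 2088 MPa = 2.088e+09 Pa.
Expressed in SI base units: W = 109.0 N, H = 2.088e+09 Pa, K = 2.356e-07.
The wear rate dV/dL = K·W/H (independent of L): 2.356e-07 · 109.0 / 2.088e+09 = 1.230e-14 m³/m.

value=1.230e-14 m^3/m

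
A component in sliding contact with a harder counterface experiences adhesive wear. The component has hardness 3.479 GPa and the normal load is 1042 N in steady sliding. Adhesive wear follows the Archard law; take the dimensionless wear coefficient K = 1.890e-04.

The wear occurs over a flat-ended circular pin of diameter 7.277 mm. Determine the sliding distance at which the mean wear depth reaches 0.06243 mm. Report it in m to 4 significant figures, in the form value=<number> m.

The algebra maintains full precision, and printed values are rounded; one final rounding: 4 significant figures.
Hardness H = 3.479 GPa = 3.479e+09 Pa.
Pin diameter d = 7.277 mm = 0.007277 m. Contact area A = π·d²/4 = π·(0.007277 m)²/4 = 4.159e-05 m².
Depth limit h_lim = 0.06243 mm = 6.243e-05 m.
SI base units throughout: W = 1042 N, H = 3.479e+09 Pa, K = 1.890e-04.
Volume at the limit: V_lim = h_lim·A = 6.243e-05 · 4.159e-05 = 2.596e-09 m³.
Inverting, life L = V_lim·H/(K·W) = 2.596e-09 · 3.479e+09 / (1.890e-04 · 1042) = 45.87 m.

value=45.87 m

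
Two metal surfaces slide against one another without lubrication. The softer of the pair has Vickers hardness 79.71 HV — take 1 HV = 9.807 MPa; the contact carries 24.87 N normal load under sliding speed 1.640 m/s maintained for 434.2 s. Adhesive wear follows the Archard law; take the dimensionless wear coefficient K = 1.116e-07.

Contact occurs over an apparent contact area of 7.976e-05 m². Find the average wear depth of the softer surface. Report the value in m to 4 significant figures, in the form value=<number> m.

All working math holds full float precision, and displayed values are rounded — rounded once at the end to 4 significant figures.
The distance L = v·t = 1.640 m/s × 434.2 s = 712.1 m.
Hardness H = 79.71 HV × 9.807 MPa/HV = 781.7 MPa = 7.817e+08 Pa.
Collected in SI base units: W = 24.87 N, H = 7.817e+08 Pa, K = 1.116e-07.
Archard volume V = K·W·L/H = 1.116e-07 · 24.87 · 712.1 / 7.817e+08 = 2.528e-12 m³.
Average depth h = V/A = 2.528e-12 / 7.976e-05 = 3.170e-08 m.

value=3.170e-08 m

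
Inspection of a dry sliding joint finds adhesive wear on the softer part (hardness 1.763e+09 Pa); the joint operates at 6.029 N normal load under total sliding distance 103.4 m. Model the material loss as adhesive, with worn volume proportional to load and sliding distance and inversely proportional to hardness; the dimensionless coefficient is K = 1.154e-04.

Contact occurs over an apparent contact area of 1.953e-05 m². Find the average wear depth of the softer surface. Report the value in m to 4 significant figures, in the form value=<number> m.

Every step carries full precision. Intermediate values appear rounded; one final rounding to 4 significant figures.
Expressed in SI base units: W = 6.029 N, H = 1.763e+09 Pa, K = 1.154e-04.
Worn volume V = K·W·L/H = 1.154e-04 · 6.029 · 103.4 / 1.763e+09 = 4.081e-11 m³.
Depth of wear h = V/A = 4.081e-11 / 1.953e-05 = 2.089e-06 m.

value=2.089e-06 m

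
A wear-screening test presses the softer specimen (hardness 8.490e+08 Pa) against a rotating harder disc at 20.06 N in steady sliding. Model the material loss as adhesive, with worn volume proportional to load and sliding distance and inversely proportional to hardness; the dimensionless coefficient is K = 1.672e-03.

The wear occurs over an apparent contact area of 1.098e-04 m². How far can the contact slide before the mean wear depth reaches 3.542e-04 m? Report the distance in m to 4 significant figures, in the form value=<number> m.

value=984.4 m

Intermediates are displayed rounded, and the algebra keeps full precision; one last rounding, at four significant digits.
SI base units throughout: W = 20.06 N, H = 8.490e+08 Pa, K = 1.672e-03.
At the depth limit, V_lim = h_lim·A = 3.542e-04 · 1.098e-04 = 3.889e-08 m³.
Life L = V_lim·H/(K·W) = 3.889e-08 · 8.490e+08 / (1.672e-03 · 20.06) = 984.4 m.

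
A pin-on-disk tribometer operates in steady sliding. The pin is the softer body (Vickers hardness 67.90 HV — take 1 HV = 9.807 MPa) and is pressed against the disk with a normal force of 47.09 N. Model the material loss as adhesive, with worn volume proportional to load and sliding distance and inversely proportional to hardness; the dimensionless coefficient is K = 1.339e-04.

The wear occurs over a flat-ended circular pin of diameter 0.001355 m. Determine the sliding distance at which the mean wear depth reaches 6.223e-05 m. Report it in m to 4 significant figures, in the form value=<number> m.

value=9.477 m

Intermediates are printed rounded; each operation holds full float precision, and rounded just once to four significant figures.
Hardness H = 67.90 HV × 9.807 MPa/HV = 665.9 MPa = 6.659e+08 Pa.
Contact area A = π·d²/4 = π·(0.001355 m)²/4 = 1.442e-06 m².
Expressed in SI base units: W = 47.09 N, H = 6.659e+08 Pa, K = 1.339e-04.
Limit volume V_lim = h_lim·A = 6.223e-05 · 1.442e-06 = 8.974e-11 m³.
Inverting, life L = V_lim·H/(K·W) = 8.974e-11 · 6.659e+08 / (1.339e-04 · 47.09) = 9.477 m.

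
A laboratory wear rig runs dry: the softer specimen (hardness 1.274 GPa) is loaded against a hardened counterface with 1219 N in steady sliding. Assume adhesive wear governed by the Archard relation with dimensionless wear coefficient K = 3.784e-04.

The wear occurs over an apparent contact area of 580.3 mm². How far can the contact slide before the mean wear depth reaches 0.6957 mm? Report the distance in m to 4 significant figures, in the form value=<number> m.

Each operation maintains full float precision — the intermediates appear rounded; a single final rounding, at 4 significant figures.
Hardness H = 1.274 GPa = 1.274e+09 Pa.
Contact area A = 580.3 mm² = 5.803e-04 m².
Depth limit h_lim = 0.6957 mm = 6.957e-04 m.
In SI base units: W = 1219 N, H = 1.274e+09 Pa, K = 3.784e-04.
Limit volume V_lim = h_lim·A = 6.957e-04 · 5.803e-04 = 4.037e-07 m³.
Sliding life L = V_lim·H/(K·W) = 4.037e-07 · 1.274e+09 / (3.784e-04 · 1219) = 1115 m.

value=1115 m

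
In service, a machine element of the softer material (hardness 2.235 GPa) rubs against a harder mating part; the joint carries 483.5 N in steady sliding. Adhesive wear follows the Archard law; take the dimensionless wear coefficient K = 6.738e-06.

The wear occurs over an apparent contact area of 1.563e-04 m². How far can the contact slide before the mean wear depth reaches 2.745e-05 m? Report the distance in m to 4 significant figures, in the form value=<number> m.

The intermediates are shown rounded. The algebra keeps exact precision, and one final rounding, at four significant figures.
Hardness H = 2.235 GPa = 2.235e+09 Pa.
SI base units throughout: W = 483.5 N, H = 2.235e+09 Pa, K = 6.738e-06.
Volume at the limit: V_lim = h_lim·A = 2.745e-05 · 1.563e-04 = 4.290e-09 m³.
Thus life L = V_lim·H/(K·W) = 4.290e-09 · 2.235e+09 / (6.738e-06 · 483.5) = 2943 m.

value=2943 m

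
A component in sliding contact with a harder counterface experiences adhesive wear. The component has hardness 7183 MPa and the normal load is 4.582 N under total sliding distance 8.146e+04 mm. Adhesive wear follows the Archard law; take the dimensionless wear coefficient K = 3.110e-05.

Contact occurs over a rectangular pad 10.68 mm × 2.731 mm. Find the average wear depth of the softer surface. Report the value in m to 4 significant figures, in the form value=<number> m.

value=5.541e-08 m

The computation carries full float precision; intermediate values appear rounded, and rounded just once: four significant figures.
Convert: Distance covered L = 8.146e+04 mm = 81.46 m.
Convert: Hardness H = 7183 MPa = 7.183e+09 Pa.
Convert: Pad sides 10.68 mm × 2.731 mm = 0.01068 m × 0.002731 m. Contact area A = 0.01068 m × 0.002731 m = 2.917e-05 m².
Expressed in SI base units: W = 4.582 N, H = 7.183e+09 Pa, K = 3.110e-05.
Wear volume V = K·W·L/H = 3.110e-05 · 4.582 · 81.46 / 7.183e+09 = 1.616e-12 m³.
Average depth h = V/A = 1.616e-12 / 2.917e-05 = 5.541e-08 m.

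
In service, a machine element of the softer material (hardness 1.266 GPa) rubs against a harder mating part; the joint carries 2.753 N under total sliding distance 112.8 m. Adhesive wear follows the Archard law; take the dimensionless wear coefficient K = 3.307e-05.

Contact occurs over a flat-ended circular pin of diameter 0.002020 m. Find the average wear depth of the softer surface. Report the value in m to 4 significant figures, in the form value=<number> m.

All arithmetic carries exact precision; shown intermediates are rounded — one last rounding: four significant figures.
Hardness H = 1.266 GPa = 1.266e+09 Pa.
Contact area A = π·d²/4 = π·(0.002020 m)²/4 = 3.205e-06 m².
SI base units throughout: W = 2.753 N, H = 1.266e+09 Pa, K = 3.307e-05.
Wear volume V = K·W·L/H = 3.307e-05 · 2.753 · 112.8 / 1.266e+09 = 8.112e-12 m³.
Wear depth h = V/A = 8.112e-12 / 3.205e-06 = 2.531e-06 m.

value=2.531e-06 m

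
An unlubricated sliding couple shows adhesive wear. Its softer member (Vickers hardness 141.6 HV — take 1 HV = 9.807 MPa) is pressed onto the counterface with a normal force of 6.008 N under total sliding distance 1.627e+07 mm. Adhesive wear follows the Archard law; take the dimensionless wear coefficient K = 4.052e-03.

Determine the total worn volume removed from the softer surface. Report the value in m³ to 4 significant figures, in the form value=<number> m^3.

value=2.852e-07 m^3

Each operation holds exact precision; the intermediates are printed rounded — rounded once at the end: 4 significant figures.
Distance L = 1.627e+07 mm = 1.627e+04 m.
Hardness H = 141.6 HV × 9.807 MPa/HV = 1389 MPa = 1.389e+09 Pa.
SI base units throughout: W = 6.008 N, H = 1.389e+09 Pa, K = 4.052e-03.
Worn volume V = K·W·L/H = 4.052e-03 · 6.008 · 1.627e+04 / 1.389e+09 = 2.852e-07 m³.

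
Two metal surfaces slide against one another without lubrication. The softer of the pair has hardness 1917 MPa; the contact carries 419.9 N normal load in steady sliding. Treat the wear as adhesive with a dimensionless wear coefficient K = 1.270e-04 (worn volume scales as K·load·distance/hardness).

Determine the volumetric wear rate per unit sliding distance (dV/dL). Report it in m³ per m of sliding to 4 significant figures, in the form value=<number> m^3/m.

value=2.782e-11 m^3/m

The intermediates are displayed rounded. The computation holds exact precision, and one final rounding: four significant digits.
Convert: Hardness H = 1917 MPa = 1.917e+09 Pa.
In SI base units, W = 419.9 N, H = 1.917e+09 Pa, K = 1.270e-04.
Wear rate dV/dL = K·W/H: 1.270e-04 · 419.9 / 1.917e+09 = 2.782e-11 m³/m.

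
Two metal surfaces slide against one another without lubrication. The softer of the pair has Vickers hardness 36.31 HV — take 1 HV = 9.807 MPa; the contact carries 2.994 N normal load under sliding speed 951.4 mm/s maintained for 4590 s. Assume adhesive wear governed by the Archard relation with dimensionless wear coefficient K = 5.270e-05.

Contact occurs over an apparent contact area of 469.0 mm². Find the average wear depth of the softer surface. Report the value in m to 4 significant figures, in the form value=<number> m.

Intermediate values are displayed rounded — all working math keeps full float precision, and rounded just once to 4 significant figures.
Sliding speed v = 951.4 mm/s = 0.9514 m/s. Total distance L = v·t = 0.9514 m/s × 4590 s = 4367 m.
Hardness H = 36.31 HV × 9.807 MPa/HV = 356.1 MPa = 3.561e+08 Pa.
Contact area A = 469.0 mm² = 4.690e-04 m².
In SI base units, W = 2.994 N, H = 3.561e+08 Pa, K = 5.270e-05.
Apply Archard: V = K·W·L/H = 5.270e-05 · 2.994 · 4367 / 3.561e+08 = 1.935e-09 m³.
Wear depth h = V/A = 1.935e-09 / 4.690e-04 = 4.126e-06 m.

value=4.126e-06 m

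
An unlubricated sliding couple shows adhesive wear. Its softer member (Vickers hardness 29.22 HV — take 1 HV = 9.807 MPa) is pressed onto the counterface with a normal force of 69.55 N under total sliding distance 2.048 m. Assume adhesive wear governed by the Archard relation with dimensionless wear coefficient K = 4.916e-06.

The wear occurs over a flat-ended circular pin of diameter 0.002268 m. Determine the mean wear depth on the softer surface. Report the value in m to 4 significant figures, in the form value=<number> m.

value=6.048e-07 m

All working math holds exact precision — the intermediates are shown rounded. Rounded once at the end: 4 significant digits.
Hardness H = 29.22 HV × 9.807 MPa/HV = 286.6 MPa = 2.866e+08 Pa.
Contact area A = π·d²/4 = π·(0.002268 m)²/4 = 4.040e-06 m².
Expressed in SI base units: W = 69.55 N, H = 2.866e+08 Pa, K = 4.916e-06.
By Archard's law, V = K·W·L/H = 4.916e-06 · 69.55 · 2.048 / 2.866e+08 = 2.444e-12 m³.
Mean depth h = V/A = 2.444e-12 / 4.040e-06 = 6.048e-07 m.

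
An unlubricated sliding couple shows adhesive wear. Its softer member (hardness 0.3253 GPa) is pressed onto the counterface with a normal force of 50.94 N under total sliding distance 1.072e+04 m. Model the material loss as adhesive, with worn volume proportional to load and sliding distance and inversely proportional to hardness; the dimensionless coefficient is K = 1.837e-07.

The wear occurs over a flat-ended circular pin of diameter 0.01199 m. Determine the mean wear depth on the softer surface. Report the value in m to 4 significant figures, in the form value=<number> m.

All arithmetic keeps exact precision; intermediate values appear rounded; rounded just once, at four significant figures.
Hardness H = 0.3253 GPa = 3.253e+08 Pa.
Contact area A = π·d²/4 = π·(0.01199 m)²/4 = 1.129e-04 m².
Working in SI base units: W = 50.94 N, H = 3.253e+08 Pa, K = 1.837e-07.
The Archard volume V = K·W·L/H = 1.837e-07 · 50.94 · 1.072e+04 / 3.253e+08 = 3.084e-10 m³.
Wear depth h = V/A = 3.084e-10 / 1.129e-04 = 2.731e-06 m.

value=2.731e-06 m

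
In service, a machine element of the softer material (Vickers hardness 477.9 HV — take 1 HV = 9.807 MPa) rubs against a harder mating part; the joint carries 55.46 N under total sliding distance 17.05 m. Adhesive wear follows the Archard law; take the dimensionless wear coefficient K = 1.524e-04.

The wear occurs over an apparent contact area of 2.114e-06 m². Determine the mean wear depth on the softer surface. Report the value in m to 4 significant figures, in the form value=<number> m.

The algebra holds exact precision; intermediates are shown rounded, and a lone final rounding to four significant figures.
Hardness H = 477.9 HV × 9.807 MPa/HV = 4687 MPa = 4.687e+09 Pa.
Collected in SI base units: W = 55.46 N, H = 4.687e+09 Pa, K = 1.524e-04.
Apply Archard: V = K·W·L/H = 1.524e-04 · 55.46 · 17.05 / 4.687e+09 = 3.075e-11 m³.
Mean depth h = V/A = 3.075e-11 / 2.114e-06 = 1.454e-05 m.

value=1.454e-05 m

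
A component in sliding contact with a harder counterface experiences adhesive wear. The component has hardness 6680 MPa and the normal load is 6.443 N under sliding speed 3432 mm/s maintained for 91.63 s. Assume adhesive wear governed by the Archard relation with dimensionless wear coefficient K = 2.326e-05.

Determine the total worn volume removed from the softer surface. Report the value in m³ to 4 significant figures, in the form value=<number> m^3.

value=7.055e-12 m^3

Intermediate values are printed rounded — the computation carries full float precision; one final rounding: four significant digits.
Convert: Sliding speed v = 3432 mm/s = 3.432 m/s. Distance covered L = v·t = 3.432 m/s × 91.63 s = 314.5 m.
Convert: Hardness H = 6680 MPa = 6.680e+09 Pa.
Working in SI base units: W = 6.443 N, H = 6.680e+09 Pa, K = 2.326e-05.
The Archard volume V = K·W·L/H = 2.326e-05 · 6.443 · 314.5 / 6.680e+09 = 7.055e-12 m³.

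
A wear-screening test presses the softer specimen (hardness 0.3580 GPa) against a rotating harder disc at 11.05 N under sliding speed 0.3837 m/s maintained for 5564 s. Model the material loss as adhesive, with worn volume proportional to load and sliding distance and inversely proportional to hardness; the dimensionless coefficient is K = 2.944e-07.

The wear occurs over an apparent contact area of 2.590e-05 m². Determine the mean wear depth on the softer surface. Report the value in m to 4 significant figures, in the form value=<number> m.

value=7.490e-07 m

The computation carries full precision; the intermediates appear rounded. Rounded once at the end, at four significant digits.
Distance L = v·t = 0.3837 m/s × 5564 s = 2135 m.
Hardness H = 0.3580 GPa = 3.580e+08 Pa.
In SI base units, W = 11.05 N, H = 3.580e+08 Pa, K = 2.944e-07.
Worn volume V = K·W·L/H = 2.944e-07 · 11.05 · 2135 / 3.580e+08 = 1.940e-11 m³.
Mean depth h = V/A = 1.940e-11 / 2.590e-05 = 7.490e-07 m.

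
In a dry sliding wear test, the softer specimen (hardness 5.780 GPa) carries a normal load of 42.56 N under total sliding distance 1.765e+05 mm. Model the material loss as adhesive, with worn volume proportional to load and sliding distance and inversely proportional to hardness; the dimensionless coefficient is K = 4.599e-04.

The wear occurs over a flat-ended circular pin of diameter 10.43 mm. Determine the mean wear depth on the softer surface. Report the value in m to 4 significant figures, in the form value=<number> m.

value=6.996e-06 m

The intermediates are printed rounded, and the computation keeps full float precision. Rounded just once, at 4 significant digits.
Distance covered L = 1.765e+05 mm = 176.5 m.
Hardness H = 5.780 GPa = 5.780e+09 Pa.
Pin diameter d = 10.43 mm = 0.01043 m. Contact area A = π·d²/4 = π·(0.01043 m)²/4 = 8.544e-05 m².
Collected in SI base units: W = 42.56 N, H = 5.780e+09 Pa, K = 4.599e-04.
Archard volume V = K·W·L/H = 4.599e-04 · 42.56 · 176.5 / 5.780e+09 = 5.977e-10 m³.
Depth of wear h = V/A = 5.977e-10 / 8.544e-05 = 6.996e-06 m.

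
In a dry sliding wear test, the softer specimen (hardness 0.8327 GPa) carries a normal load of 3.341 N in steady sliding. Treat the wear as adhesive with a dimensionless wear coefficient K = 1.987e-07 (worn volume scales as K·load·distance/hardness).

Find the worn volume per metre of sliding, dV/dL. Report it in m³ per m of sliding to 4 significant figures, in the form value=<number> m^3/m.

value=7.972e-16 m^3/m

All working math holds full precision. Intermediate values are printed rounded — a single final rounding: 4 significant figures.
Convert: Hardness H = 0.8327 GPa = 8.327e+08 Pa.
In SI base units: W = 3.341 N, H = 8.327e+08 Pa, K = 1.987e-07.
The wear rate dV/dL = K·W/H (independent of L): 1.987e-07 · 3.341 / 8.327e+08 = 7.972e-16 m³/m.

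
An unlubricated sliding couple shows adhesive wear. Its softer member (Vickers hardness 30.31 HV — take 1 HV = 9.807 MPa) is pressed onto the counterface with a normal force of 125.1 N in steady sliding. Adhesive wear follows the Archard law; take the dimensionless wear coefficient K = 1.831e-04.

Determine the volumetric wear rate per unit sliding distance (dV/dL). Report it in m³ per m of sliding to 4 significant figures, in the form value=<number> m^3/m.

Each operation maintains exact precision. Intermediate values are shown rounded — one last rounding, at four significant digits.
Hardness H = 30.31 HV × 9.807 MPa/HV = 297.3 MPa = 2.973e+08 Pa.
In SI base units, W = 125.1 N, H = 2.973e+08 Pa, K = 1.831e-04.
Sliding wear rate dV/dL = K·W/H: 1.831e-04 · 125.1 / 2.973e+08 = 7.706e-11 m³/m.

value=7.706e-11 m^3/m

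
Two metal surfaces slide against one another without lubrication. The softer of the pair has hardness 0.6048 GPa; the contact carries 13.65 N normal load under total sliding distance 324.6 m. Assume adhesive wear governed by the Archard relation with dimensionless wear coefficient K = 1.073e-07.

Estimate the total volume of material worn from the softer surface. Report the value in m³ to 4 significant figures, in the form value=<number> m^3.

value=7.861e-13 m^3

The intermediates appear rounded, and every step maintains full float precision, and one final rounding, at 4 significant figures.
Hardness H = 0.6048 GPa = 6.048e+08 Pa.
In SI base units, W = 13.65 N, H = 6.048e+08 Pa, K = 1.073e-07.
Wear volume V = K·W·L/H = 1.073e-07 · 13.65 · 324.6 / 6.048e+08 = 7.861e-13 m³.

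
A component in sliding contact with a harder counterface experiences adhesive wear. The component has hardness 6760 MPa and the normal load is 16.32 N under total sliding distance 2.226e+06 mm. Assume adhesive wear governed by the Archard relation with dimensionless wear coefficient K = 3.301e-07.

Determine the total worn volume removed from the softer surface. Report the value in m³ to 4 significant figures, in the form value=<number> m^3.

value=1.774e-12 m^3

Shown intermediates are rounded — all working math keeps full precision. Rounded just once: four significant digits.
Path length L = 2.226e+06 mm = 2226 m.
Hardness H = 6760 MPa = 6.760e+09 Pa.
Restated in SI base units: W = 16.32 N, H = 6.760e+09 Pa, K = 3.301e-07.
Apply Archard: V = K·W·L/H = 3.301e-07 · 16.32 · 2226 / 6.760e+09 = 1.774e-12 m³.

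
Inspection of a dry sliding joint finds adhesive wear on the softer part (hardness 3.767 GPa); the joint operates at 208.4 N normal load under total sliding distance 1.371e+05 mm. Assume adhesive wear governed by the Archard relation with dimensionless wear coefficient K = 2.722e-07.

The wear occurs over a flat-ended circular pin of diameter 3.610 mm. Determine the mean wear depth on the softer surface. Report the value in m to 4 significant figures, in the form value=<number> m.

The computation holds exact precision; quoted intermediates are rounded. Rounded just once, at four significant digits.
Convert: Total distance L = 1.371e+05 mm = 137.1 m.
Convert: Hardness H = 3.767 GPa = 3.767e+09 Pa.
Convert: Pin diameter d = 3.610 mm = 0.003610 m. Contact area A = π·d²/4 = π·(0.003610 m)²/4 = 1.024e-05 m².
Expressed in SI base units: W = 208.4 N, H = 3.767e+09 Pa, K = 2.722e-07.
Archard volume V = K·W·L/H = 2.722e-07 · 208.4 · 137.1 / 3.767e+09 = 2.065e-12 m³.
Depth h = V/A = 2.065e-12 / 1.024e-05 = 2.017e-07 m.

value=2.017e-07 m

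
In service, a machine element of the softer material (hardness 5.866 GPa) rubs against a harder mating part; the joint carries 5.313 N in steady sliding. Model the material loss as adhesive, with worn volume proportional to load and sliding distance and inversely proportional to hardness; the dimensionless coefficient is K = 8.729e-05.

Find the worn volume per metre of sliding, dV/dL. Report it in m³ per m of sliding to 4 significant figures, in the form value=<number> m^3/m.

Each operation holds exact precision — the intermediates are shown rounded. Rounded once at the end, at four significant digits.
Convert: Hardness H = 5.866 GPa = 5.866e+09 Pa.
Expressed in SI base units: W = 5.313 N, H = 5.866e+09 Pa, K = 8.729e-05.
Volumetric rate dV/dL = K·W/H, so: 8.729e-05 · 5.313 / 5.866e+09 = 7.906e-14 m³/m.

value=7.906e-14 m^3/m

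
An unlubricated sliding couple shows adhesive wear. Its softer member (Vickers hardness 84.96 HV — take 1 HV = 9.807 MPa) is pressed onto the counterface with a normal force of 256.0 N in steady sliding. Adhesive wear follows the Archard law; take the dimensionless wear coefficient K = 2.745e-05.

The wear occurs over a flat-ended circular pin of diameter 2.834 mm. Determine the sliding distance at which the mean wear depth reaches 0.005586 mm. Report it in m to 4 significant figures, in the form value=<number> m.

All arithmetic runs at full float precision — the intermediates are shown rounded; a lone final rounding to 4 significant digits.
Convert: Hardness H = 84.96 HV × 9.807 MPa/HV = 833.2 MPa = 8.332e+08 Pa.
Convert: Pin diameter d = 2.834 mm = 0.002834 m. Contact area A = π·d²/4 = π·(0.002834 m)²/4 = 6.308e-06 m².
Convert: Depth limit h_lim = 0.005586 mm = 5.586e-06 m.
SI base units throughout: W = 256.0 N, H = 8.332e+08 Pa, K = 2.745e-05.
Limit volume V_lim = h_lim·A = 5.586e-06 · 6.308e-06 = 3.524e-11 m³.
Sliding life L = V_lim·H/(K·W) = 3.524e-11 · 8.332e+08 / (2.745e-05 · 256.0) = 4.178 m.

value=4.178 m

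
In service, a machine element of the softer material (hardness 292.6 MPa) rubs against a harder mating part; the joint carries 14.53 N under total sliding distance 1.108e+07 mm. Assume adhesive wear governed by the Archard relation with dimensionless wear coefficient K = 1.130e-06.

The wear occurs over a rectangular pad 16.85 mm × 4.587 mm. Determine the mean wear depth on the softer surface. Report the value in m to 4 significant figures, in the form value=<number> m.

All working math maintains exact precision, and intermediate values are displayed rounded; one final rounding: 4 significant figures.
Sliding distance L = 1.108e+07 mm = 1.108e+04 m.
Hardness H = 292.6 MPa = 2.926e+08 Pa.
Pad sides 16.85 mm × 4.587 mm = 0.01685 m × 0.004587 m. Contact area A = 0.01685 m × 0.004587 m = 7.729e-05 m².
As SI base values: W = 14.53 N, H = 2.926e+08 Pa, K = 1.130e-06.
By Archard's law, V = K·W·L/H = 1.130e-06 · 14.53 · 1.108e+04 / 2.926e+08 = 6.217e-10 m³.
Depth h = V/A = 6.217e-10 / 7.729e-05 = 8.044e-06 m.

value=8.044e-06 m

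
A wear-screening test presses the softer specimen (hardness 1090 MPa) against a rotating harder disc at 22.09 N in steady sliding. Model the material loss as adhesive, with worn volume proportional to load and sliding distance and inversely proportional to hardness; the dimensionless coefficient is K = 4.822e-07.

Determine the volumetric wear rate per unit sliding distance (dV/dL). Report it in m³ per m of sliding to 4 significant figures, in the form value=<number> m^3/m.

value=9.772e-15 m^3/m

The computation keeps full float precision — shown intermediates are rounded, and rounded once at the end, at four significant digits.
Convert: Hardness H = 1090 MPa = 1.090e+09 Pa.
Collected in SI base units: W = 22.09 N, H = 1.090e+09 Pa, K = 4.822e-07.
Sliding wear rate dV/dL = K·W/H: 4.822e-07 · 22.09 / 1.090e+09 = 9.772e-15 m³/m.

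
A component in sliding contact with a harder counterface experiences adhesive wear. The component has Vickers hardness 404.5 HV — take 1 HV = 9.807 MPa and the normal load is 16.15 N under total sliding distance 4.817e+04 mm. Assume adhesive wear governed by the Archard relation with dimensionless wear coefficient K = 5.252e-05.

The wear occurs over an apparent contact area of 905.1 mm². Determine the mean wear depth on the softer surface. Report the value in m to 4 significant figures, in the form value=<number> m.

value=1.138e-08 m

All arithmetic maintains full precision. Intermediates appear rounded; a lone final rounding to 4 significant digits.
Convert: Path length L = 4.817e+04 mm = 48.17 m.
Convert: Hardness H = 404.5 HV × 9.807 MPa/HV = 3967 MPa = 3.967e+09 Pa.
Convert: Contact area A = 905.1 mm² = 9.051e-04 m².
Working in SI base units: W = 16.15 N, H = 3.967e+09 Pa, K = 5.252e-05.
Worn volume V = K·W·L/H = 5.252e-05 · 16.15 · 48.17 / 3.967e+09 = 1.030e-11 m³.
Wear depth h = V/A = 1.030e-11 / 9.051e-04 = 1.138e-08 m.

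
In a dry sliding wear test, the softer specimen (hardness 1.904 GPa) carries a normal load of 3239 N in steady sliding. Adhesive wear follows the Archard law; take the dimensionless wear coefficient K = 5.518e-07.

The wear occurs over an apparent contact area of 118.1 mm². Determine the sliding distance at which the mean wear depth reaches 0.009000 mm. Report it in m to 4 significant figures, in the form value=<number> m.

Intermediate values appear rounded; every step carries full precision; a single final rounding, at 4 significant figures.
Hardness H = 1.904 GPa = 1.904e+09 Pa.
Contact area A = 118.1 mm² = 1.181e-04 m².
Depth limit h_lim = 0.009000 mm = 9.000e-06 m.
SI base units throughout: W = 3239 N, H = 1.904e+09 Pa, K = 5.518e-07.
Permissible volume V_lim = h_lim·A = 9.000e-06 · 1.181e-04 = 1.063e-09 m³.
So the life L = V_lim·H/(K·W) = 1.063e-09 · 1.904e+09 / (5.518e-07 · 3239) = 1132 m.

value=1132 m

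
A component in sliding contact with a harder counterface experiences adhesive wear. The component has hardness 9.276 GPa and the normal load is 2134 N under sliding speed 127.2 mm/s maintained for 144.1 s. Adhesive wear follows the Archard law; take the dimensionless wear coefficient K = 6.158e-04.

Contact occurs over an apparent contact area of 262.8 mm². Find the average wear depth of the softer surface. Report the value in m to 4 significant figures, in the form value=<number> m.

Shown intermediates are rounded, and every step runs at full precision, and a lone final rounding: 4 significant figures.
Convert: Sliding speed v = 127.2 mm/s = 0.1272 m/s. The distance L = v·t = 0.1272 m/s × 144.1 s = 18.33 m.
Convert: Hardness H = 9.276 GPa = 9.276e+09 Pa.
Convert: Contact area A = 262.8 mm² = 2.628e-04 m².
In SI base units: W = 2134 N, H = 9.276e+09 Pa, K = 6.158e-04.
The Archard volume V = K·W·L/H = 6.158e-04 · 2134 · 18.33 / 9.276e+09 = 2.597e-09 m³.
Mean wear depth h = V/A = 2.597e-09 / 2.628e-04 = 9.881e-06 m.

value=9.881e-06 m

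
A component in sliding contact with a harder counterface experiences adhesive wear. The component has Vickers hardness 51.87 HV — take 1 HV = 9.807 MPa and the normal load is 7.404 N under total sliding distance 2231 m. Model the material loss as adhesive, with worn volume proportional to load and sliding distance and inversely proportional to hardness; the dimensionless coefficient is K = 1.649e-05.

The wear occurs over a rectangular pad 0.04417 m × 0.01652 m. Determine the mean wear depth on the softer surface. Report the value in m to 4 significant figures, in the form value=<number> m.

value=7.338e-07 m

Intermediates are displayed rounded, and the algebra maintains full precision; one last rounding to four significant figures.
Hardness H = 51.87 HV × 9.807 MPa/HV = 508.7 MPa = 5.087e+08 Pa.
Contact area A = 0.04417 m × 0.01652 m = 7.297e-04 m².
In SI base units, W = 7.404 N, H = 5.087e+08 Pa, K = 1.649e-05.
By Archard's law, V = K·W·L/H = 1.649e-05 · 7.404 · 2231 / 5.087e+08 = 5.355e-10 m³.
Wear depth h = V/A = 5.355e-10 / 7.297e-04 = 7.338e-07 m.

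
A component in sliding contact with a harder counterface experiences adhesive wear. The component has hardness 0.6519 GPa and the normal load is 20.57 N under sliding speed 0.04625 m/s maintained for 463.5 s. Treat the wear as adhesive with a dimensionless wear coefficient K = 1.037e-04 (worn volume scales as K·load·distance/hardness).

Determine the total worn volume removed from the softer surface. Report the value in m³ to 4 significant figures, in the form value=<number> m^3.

value=7.014e-11 m^3

The computation maintains exact precision; intermediates are printed rounded, and one last rounding to four significant digits.
Sliding distance L = v·t = 0.04625 m/s × 463.5 s = 21.44 m.
Hardness H = 0.6519 GPa = 6.519e+08 Pa.
Working in SI base units: W = 20.57 N, H = 6.519e+08 Pa, K = 1.037e-04.
The Archard volume V = K·W·L/H = 1.037e-04 · 20.57 · 21.44 / 6.519e+08 = 7.014e-11 m³.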